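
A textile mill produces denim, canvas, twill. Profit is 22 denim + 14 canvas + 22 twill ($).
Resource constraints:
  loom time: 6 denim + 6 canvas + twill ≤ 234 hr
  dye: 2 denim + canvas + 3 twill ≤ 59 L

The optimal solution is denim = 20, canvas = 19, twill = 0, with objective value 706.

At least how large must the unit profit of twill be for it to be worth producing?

Both loom time and dye are binding at x*.
From A_Bᵀ y = c: 6·y_loom time + 2·y_dye = 22; 6·y_loom time + 1·y_dye = 14.
Solving: y_loom time = 1, y_dye = 8.
twill enters the basis when its profit ≥ yᵀa₃ = 1·1 + 8·3 = 25.

25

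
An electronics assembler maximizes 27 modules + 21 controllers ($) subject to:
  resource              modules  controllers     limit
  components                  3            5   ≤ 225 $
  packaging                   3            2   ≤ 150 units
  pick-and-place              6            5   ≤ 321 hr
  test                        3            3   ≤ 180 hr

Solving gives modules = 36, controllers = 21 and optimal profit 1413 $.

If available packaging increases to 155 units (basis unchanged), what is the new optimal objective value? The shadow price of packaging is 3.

Δb = 5, so new z* = 1413 + (3)·(5) = 1413 + 15 = 1428.

1428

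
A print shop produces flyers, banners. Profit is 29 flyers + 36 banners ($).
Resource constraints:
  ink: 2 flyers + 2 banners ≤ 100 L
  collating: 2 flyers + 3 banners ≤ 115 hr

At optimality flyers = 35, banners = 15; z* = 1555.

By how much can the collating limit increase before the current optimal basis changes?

Binding constraints: ink, collating. The basis is B = [[2,2],[2,3]] with det 2.
Per unit increase in collating, x* moves by d = (-1, 1).
The basis stays optimal until flyers reaches 0; allowable increase = 35 hr.

35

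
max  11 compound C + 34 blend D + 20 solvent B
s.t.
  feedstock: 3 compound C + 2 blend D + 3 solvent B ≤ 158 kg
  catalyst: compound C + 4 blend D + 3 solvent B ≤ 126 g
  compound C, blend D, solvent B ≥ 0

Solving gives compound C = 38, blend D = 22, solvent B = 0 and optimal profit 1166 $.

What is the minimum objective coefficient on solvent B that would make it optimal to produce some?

27

At the optimum: feedstock uses 158 of 158 (binding); catalyst uses 126 of 126 (binding).
From A_Bᵀ y = c: 3·y_feedstock + 1·y_catalyst = 11; 2·y_feedstock + 4·y_catalyst = 34.
→ y_feedstock = 1 and y_catalyst = 8.
solvent B enters the basis when its profit ≥ yᵀa₃ = 1·3 + 8·3 = 27.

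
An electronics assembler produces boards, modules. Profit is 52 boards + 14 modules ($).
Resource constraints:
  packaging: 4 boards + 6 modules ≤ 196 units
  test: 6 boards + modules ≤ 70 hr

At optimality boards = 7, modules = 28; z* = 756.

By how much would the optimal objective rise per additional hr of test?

Both packaging and test are binding at x*.
The binding rows give the dual system: 4·y_packaging + 6·y_test = 52 and 6·y_packaging + 1·y_test = 14.
→ y_packaging = 1 and y_test = 8.
Shadow price of test = 8.

8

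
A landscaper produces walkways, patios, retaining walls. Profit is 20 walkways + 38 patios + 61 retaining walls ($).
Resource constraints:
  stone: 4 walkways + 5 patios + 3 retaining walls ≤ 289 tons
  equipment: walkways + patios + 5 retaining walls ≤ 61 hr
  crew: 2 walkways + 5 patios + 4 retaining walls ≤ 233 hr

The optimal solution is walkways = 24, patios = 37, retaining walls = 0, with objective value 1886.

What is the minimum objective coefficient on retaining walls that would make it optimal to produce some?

64

At the optimum: stone uses 281 of 289 (slack = 8); equipment uses 61 of 61 (binding); crew uses 233 of 233 (binding).
By complementary slackness, y = 0 for the non-binding constraint.
Dual feasibility on the basic columns requires 1·y_equipment + 2·y_crew = 20, 1·y_equipment + 5·y_crew = 38.
Solving: y_equipment = 8, y_crew = 6.
retaining walls enters the basis when its profit ≥ yᵀa₃ = 8·5 + 6·4 = 64.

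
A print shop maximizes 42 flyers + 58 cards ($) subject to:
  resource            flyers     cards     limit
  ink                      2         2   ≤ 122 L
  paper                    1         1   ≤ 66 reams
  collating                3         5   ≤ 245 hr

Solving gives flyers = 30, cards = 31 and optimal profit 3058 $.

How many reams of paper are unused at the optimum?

5

paper used = 1·30 + 1·31 = 61; slack = 66 − 61 = 5.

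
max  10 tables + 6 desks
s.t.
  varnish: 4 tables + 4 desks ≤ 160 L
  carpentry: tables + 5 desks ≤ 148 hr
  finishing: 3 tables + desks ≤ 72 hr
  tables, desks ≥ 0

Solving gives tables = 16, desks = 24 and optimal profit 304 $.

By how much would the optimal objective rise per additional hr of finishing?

2

At the optimum: varnish uses 160 of 160 (binding); carpentry uses 136 of 148 (slack = 12); finishing uses 72 of 72 (binding).
By complementary slackness, y = 0 for the non-binding constraint.
Dual feasibility on the basic columns requires 4·y_varnish + 3·y_finishing = 10, 4·y_varnish + 1·y_finishing = 6.
This yields shadow prices y_varnish = 1, y_finishing = 2.
Shadow price of finishing = 2.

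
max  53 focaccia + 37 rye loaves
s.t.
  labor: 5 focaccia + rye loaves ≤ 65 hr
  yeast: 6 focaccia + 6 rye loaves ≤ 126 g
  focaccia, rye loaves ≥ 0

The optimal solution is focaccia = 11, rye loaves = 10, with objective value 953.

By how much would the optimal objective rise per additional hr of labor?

4

At the optimum: labor uses 65 of 65 (binding); yeast uses 126 of 126 (binding).
Dual feasibility on the basic columns requires 5·y_labor + 6·y_yeast = 53, 1·y_labor + 6·y_yeast = 37.
Solving: y_labor = 4, y_yeast = 5.5.
Shadow price of labor = 4.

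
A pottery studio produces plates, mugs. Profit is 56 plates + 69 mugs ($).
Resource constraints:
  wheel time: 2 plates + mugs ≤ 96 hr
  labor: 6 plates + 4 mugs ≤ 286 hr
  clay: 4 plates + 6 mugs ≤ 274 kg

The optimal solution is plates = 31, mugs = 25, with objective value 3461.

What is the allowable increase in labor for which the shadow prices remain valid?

22.5

Binding constraints: labor, clay. The basis is B = [[6,4],[4,6]] with det 20.
Per unit increase in labor, x* moves by d = (0.3, -0.2).
The basis stays optimal until wheel time becomes binding; allowable increase = 22.5 hr.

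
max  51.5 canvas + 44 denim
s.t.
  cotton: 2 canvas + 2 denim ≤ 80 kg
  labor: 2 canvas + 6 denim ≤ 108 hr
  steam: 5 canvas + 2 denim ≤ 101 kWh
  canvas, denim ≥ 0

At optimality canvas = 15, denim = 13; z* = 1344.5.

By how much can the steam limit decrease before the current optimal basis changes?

Binding constraints: labor, steam. The basis is B = [[2,6],[5,2]] with det -26.
Per unit decrease in steam, x* moves by d = (-0.2308, 0.0769).
The basis stays optimal until canvas reaches 0; allowable decrease = 65 kWh.

65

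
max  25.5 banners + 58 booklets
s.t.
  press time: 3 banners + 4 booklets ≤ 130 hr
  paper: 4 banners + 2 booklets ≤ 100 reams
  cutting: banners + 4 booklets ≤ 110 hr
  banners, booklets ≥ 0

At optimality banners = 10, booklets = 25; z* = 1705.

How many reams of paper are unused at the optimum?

10

paper used = 4·10 + 2·25 = 90; slack = 100 − 90 = 10.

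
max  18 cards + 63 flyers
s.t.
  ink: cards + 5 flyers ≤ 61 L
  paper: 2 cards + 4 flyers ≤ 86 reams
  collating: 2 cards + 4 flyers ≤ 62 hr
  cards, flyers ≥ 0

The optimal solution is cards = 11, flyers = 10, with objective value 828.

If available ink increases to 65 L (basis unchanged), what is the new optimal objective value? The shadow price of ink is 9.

864

Δb = 4, so new z* = 828 + (9)·(4) = 828 + 36 = 864.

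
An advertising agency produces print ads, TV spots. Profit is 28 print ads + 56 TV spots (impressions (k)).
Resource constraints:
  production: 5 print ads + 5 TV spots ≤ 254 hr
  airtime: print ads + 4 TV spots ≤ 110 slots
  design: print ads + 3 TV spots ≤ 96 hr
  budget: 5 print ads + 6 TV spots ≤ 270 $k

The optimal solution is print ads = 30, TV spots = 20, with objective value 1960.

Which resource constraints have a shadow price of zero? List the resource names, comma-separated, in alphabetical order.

design, production

production: 250/254 (slack 4)
airtime: 110/110 (binding)
design: 90/96 (slack 6)
budget: 270/270 (binding)
By complementary slackness, a constraint with positive slack has shadow price 0 → design, production.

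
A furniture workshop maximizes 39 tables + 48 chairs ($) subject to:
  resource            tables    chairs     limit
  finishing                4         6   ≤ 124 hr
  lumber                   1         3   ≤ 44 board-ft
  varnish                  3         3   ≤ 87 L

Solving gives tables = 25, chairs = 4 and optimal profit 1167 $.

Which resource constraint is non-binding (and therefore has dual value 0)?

finishing: 124/124 (binding)
lumber: 37/44 (slack 7)
varnish: 87/87 (binding)
By complementary slackness, a constraint with positive slack has shadow price 0 → lumber.

lumber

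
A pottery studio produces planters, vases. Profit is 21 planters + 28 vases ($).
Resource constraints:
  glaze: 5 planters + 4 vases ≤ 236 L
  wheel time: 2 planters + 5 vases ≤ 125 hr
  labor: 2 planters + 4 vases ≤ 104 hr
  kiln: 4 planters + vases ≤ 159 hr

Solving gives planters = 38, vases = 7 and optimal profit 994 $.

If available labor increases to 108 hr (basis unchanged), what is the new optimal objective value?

At the optimum: glaze uses 218 of 236 (slack = 18); wheel time uses 111 of 125 (slack = 14); labor uses 104 of 104 (binding); kiln uses 159 of 159 (binding).
Slack constraints have shadow price 0 (complementary slackness).
Dual feasibility on the basic columns requires 2·y_labor + 4·y_kiln = 21, 4·y_labor + 1·y_kiln = 28.
→ y_labor = 6.5 and y_kiln = 2.
Δz = y_labor·Δb = 6.5 × (4) = 26, so new z* = 994 + 26 = 1020.

1020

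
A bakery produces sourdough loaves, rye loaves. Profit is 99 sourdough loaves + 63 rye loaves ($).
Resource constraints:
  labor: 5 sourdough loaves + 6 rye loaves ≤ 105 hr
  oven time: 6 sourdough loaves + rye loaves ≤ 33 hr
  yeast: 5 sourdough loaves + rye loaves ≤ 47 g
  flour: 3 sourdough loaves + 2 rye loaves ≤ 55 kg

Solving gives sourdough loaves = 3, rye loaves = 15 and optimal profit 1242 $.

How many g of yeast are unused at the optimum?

yeast used = 5·3 + 1·15 = 30; slack = 47 − 30 = 17.

17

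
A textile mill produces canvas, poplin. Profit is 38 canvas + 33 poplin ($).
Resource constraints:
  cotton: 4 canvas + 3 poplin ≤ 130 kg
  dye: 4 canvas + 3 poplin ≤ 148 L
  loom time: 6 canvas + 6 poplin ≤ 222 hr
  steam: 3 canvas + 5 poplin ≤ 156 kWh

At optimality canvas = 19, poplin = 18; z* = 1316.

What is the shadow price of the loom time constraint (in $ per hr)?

3

Binding: cotton and loom time. Non-binding: dye (18 unused), steam (9 unused).
Slack constraints have shadow price 0 (complementary slackness).
The binding rows give the dual system: 4·y_cotton + 6·y_loom time = 38 and 3·y_cotton + 6·y_loom time = 33.
→ y_cotton = 5 and y_loom time = 3.
Shadow price of loom time = 3.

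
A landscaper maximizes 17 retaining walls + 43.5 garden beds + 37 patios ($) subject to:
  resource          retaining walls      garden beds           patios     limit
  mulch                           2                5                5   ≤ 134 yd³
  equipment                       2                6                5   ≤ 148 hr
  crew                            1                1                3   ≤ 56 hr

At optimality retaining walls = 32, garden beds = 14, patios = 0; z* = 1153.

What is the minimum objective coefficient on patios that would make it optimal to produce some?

Binding: mulch and equipment. Non-binding: crew (10 unused).
By complementary slackness, y = 0 for the non-binding constraint.
The binding rows give the dual system: 2·y_mulch + 2·y_equipment = 17 and 5·y_mulch + 6·y_equipment = 43.5.
This yields shadow prices y_mulch = 7.5, y_equipment = 1.
patios enters the basis when its profit ≥ yᵀa₃ = 7.5·5 + 1·5 = 42.5.

42.5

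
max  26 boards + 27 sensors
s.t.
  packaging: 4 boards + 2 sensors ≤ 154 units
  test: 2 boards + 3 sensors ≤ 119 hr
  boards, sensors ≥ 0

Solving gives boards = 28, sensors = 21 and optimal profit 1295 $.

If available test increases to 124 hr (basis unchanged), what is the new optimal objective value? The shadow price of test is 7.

1330

Δb = 5, so new z* = 1295 + (7)·(5) = 1295 + 35 = 1330.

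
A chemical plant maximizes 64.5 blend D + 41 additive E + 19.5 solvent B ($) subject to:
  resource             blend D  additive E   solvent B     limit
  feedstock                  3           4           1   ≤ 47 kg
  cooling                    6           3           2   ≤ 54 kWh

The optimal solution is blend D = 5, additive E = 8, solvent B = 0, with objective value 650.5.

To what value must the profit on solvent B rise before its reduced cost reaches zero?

21.5

At the optimum: feedstock uses 47 of 47 (binding); cooling uses 54 of 54 (binding).
The binding rows give the dual system: 3·y_feedstock + 6·y_cooling = 64.5 and 4·y_feedstock + 3·y_cooling = 41.
This yields shadow prices y_feedstock = 3.5, y_cooling = 9.
solvent B enters the basis when its profit ≥ yᵀa₃ = 3.5·1 + 9·2 = 21.5.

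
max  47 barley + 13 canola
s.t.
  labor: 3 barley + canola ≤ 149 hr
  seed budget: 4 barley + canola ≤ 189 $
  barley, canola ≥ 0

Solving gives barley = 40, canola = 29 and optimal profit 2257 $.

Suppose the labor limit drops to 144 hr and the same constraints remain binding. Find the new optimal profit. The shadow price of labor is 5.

2232

Δb = -5, so new z* = 2257 + (5)·(-5) = 2257 − 25 = 2232.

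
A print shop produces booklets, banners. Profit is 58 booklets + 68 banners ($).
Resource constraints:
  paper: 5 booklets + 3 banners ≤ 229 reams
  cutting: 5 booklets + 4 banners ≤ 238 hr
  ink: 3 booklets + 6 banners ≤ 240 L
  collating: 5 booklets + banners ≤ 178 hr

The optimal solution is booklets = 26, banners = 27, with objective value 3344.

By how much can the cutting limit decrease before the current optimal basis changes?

Binding constraints: cutting, ink. The basis is B = [[5,4],[3,6]] with det 18.
Per unit decrease in cutting, x* moves by d = (-0.3333, 0.1667).
The basis stays optimal until booklets reaches 0; allowable decrease = 78 hr.

78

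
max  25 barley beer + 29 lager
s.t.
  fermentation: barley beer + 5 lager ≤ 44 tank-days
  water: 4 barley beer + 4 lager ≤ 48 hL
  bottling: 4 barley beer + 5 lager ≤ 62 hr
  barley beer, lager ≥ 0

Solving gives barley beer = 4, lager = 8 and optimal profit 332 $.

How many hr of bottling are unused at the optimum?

bottling used = 4·4 + 5·8 = 56; slack = 62 − 56 = 6.

6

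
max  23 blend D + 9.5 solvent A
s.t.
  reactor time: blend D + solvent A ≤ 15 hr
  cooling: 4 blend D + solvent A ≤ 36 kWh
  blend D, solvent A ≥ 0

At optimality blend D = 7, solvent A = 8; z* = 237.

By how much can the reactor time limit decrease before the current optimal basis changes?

Binding constraints: reactor time, cooling. The basis is B = [[1,1],[4,1]] with det -3.
Per unit decrease in reactor time, x* moves by d = (0.3333, -1.3333).
The basis stays optimal until solvent A reaches 0; allowable decrease = 6 hr.

6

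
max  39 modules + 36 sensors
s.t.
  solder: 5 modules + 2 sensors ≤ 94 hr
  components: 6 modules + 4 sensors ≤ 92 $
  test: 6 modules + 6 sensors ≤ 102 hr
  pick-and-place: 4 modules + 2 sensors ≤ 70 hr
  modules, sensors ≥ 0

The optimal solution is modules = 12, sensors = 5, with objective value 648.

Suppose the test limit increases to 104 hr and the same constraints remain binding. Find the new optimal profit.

658

Binding: components and test. Non-binding: solder (24 unused), pick-and-place (12 unused).
Since solder, pick-and-place are not tight, their duals are 0.
From A_Bᵀ y = c: 6·y_components + 6·y_test = 39; 4·y_components + 6·y_test = 36.
This yields shadow prices y_components = 1.5, y_test = 5.
Δz = y_test·Δb = 5 × (2) = 10, so new z* = 648 + 10 = 658.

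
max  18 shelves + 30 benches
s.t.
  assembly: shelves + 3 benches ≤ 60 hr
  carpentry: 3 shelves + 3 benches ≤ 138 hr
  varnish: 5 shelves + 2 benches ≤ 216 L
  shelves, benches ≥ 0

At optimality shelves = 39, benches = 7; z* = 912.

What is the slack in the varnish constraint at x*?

7

varnish used = 5·39 + 2·7 = 209; slack = 216 − 209 = 7.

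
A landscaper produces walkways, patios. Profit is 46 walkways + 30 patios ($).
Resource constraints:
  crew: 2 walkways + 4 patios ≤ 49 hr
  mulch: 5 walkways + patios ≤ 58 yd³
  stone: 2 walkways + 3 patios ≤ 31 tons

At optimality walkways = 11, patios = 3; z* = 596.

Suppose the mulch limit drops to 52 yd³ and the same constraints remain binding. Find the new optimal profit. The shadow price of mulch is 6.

Δb = -6, so new z* = 596 + (6)·(-6) = 596 − 36 = 560.

560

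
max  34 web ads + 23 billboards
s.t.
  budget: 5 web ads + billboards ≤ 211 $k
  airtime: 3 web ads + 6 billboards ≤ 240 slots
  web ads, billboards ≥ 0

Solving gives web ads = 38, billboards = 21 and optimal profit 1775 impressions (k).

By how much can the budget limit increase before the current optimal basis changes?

189

Binding constraints: budget, airtime. The basis is B = [[5,1],[3,6]] with det 27.
Per unit increase in budget, x* moves by d = (0.2222, -0.1111).
The basis stays optimal until billboards reaches 0; allowable increase = 189 $k.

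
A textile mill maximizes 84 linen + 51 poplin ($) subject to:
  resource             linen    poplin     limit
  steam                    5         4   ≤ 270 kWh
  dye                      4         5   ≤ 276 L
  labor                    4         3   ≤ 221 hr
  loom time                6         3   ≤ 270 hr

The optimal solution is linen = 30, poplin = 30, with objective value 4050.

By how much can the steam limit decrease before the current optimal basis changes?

45

Binding constraints: steam, loom time. The basis is B = [[5,4],[6,3]] with det -9.
Per unit decrease in steam, x* moves by d = (0.3333, -0.6667).
The basis stays optimal until poplin reaches 0; allowable decrease = 45 kWh.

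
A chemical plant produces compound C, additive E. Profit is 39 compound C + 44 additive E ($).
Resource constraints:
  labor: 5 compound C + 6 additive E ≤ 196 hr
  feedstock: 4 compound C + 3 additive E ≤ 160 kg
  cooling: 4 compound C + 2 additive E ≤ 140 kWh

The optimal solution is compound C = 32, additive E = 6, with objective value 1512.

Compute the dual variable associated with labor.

Binding: labor and cooling. Non-binding: feedstock (14 unused).
By complementary slackness, y = 0 for the non-binding constraint.
From A_Bᵀ y = c: 5·y_labor + 4·y_cooling = 39; 6·y_labor + 2·y_cooling = 44.
→ y_labor = 7 and y_cooling = 1.
Shadow price of labor = 7.

7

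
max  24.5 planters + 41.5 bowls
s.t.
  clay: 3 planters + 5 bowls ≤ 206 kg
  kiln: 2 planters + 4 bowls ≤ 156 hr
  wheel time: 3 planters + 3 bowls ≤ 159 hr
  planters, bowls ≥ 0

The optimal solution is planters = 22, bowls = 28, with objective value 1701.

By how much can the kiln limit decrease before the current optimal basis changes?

3

Binding constraints: clay, kiln. The basis is B = [[3,5],[2,4]] with det 2.
Per unit decrease in kiln, x* moves by d = (2.5, -1.5).
The basis stays optimal until wheel time becomes binding; allowable decrease = 3 hr.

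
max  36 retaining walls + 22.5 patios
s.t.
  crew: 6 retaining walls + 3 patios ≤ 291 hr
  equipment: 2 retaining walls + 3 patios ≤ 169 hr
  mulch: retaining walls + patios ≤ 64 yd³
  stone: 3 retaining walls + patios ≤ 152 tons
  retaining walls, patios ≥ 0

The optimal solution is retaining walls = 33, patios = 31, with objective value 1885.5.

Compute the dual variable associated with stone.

At the optimum: crew uses 291 of 291 (binding); equipment uses 159 of 169 (slack = 10); mulch uses 64 of 64 (binding); stone uses 130 of 152 (slack = 22).
By complementary slackness, y = 0 for the non-binding constraints.
From A_Bᵀ y = c: 6·y_crew + 1·y_mulch = 36; 3·y_crew + 1·y_mulch = 22.5.
This yields shadow prices y_crew = 4.5, y_mulch = 9.
Shadow price of stone = 0.

0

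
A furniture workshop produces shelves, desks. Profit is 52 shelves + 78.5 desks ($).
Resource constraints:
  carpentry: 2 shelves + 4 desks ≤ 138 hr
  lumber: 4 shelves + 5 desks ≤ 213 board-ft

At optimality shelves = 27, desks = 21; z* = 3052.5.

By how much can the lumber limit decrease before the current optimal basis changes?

Binding constraints: carpentry, lumber. The basis is B = [[2,4],[4,5]] with det -6.
Per unit decrease in lumber, x* moves by d = (-0.6667, 0.3333).
The basis stays optimal until shelves reaches 0; allowable decrease = 40.5 board-ft.

40.5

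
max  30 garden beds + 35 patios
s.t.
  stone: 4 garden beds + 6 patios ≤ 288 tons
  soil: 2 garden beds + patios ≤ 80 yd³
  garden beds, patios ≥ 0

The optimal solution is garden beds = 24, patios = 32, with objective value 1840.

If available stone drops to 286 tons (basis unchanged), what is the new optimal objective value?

Both stone and soil are binding at x*.
From A_Bᵀ y = c: 4·y_stone + 2·y_soil = 30; 6·y_stone + 1·y_soil = 35.
→ y_stone = 5 and y_soil = 5.
Δz = y_stone·Δb = 5 × (-2) = -10, so new z* = 1840 − 10 = 1830.

1830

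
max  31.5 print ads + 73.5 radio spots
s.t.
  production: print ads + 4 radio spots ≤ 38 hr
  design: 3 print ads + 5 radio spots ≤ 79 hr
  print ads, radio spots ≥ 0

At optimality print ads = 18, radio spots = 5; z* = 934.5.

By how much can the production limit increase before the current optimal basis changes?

Binding constraints: production, design. The basis is B = [[1,4],[3,5]] with det -7.
Per unit increase in production, x* moves by d = (-0.7143, 0.4286).
The basis stays optimal until print ads reaches 0; allowable increase = 25.2 hr.

25.2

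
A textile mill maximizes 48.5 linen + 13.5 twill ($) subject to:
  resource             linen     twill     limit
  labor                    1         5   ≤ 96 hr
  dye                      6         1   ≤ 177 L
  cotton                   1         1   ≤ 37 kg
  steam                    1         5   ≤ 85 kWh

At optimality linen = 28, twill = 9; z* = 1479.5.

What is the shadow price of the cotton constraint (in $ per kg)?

6.5

At the optimum: labor uses 73 of 96 (slack = 23); dye uses 177 of 177 (binding); cotton uses 37 of 37 (binding); steam uses 73 of 85 (slack = 12).
By complementary slackness, y = 0 for the non-binding constraints.
From A_Bᵀ y = c: 6·y_dye + 1·y_cotton = 48.5; 1·y_dye + 1·y_cotton = 13.5.
Solving: y_dye = 7, y_cotton = 6.5.
Shadow price of cotton = 6.5.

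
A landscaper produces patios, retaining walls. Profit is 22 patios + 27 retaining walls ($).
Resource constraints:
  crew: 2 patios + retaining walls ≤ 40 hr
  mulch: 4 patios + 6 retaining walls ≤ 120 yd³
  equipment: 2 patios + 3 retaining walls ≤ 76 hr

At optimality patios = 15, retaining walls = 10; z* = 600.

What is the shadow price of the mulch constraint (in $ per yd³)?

4

Binding: crew and mulch. Non-binding: equipment (16 unused).
Slack constraints have shadow price 0 (complementary slackness).
Dual feasibility on the basic columns requires 2·y_crew + 4·y_mulch = 22, 1·y_crew + 6·y_mulch = 27.
→ y_crew = 3 and y_mulch = 4.
Shadow price of mulch = 4.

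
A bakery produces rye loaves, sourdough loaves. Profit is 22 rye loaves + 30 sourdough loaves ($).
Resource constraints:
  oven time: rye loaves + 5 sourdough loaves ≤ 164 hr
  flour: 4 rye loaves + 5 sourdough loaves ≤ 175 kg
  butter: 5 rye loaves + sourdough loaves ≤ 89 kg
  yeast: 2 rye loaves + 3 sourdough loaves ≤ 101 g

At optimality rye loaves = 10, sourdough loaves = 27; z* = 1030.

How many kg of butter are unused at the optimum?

butter used = 5·10 + 1·27 = 77; slack = 89 − 77 = 12.

12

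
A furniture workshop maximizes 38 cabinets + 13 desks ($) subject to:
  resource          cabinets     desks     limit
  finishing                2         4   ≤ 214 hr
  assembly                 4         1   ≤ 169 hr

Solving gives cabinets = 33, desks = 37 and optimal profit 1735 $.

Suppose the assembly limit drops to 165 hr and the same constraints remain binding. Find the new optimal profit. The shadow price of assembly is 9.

1699

Δb = -4, so new z* = 1735 + (9)·(-4) = 1735 − 36 = 1699.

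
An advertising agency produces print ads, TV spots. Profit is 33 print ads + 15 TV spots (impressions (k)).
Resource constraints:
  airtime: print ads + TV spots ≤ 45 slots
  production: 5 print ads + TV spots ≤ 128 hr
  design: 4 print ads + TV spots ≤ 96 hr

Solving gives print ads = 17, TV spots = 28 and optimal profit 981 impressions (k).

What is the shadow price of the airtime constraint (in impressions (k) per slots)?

9

Check each constraint at x*: airtime 45/45 (tight); production 113/128 (slack 15); design 96/96 (tight).
Slack constraints have shadow price 0 (complementary slackness).
From A_Bᵀ y = c: 1·y_airtime + 4·y_design = 33; 1·y_airtime + 1·y_design = 15.
This yields shadow prices y_airtime = 9, y_design = 6.
Shadow price of airtime = 9.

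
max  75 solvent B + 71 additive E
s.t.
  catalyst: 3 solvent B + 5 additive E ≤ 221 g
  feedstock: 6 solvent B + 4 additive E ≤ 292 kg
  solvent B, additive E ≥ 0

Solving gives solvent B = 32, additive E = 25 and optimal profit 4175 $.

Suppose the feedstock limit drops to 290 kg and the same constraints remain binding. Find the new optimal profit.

Check each constraint at x*: catalyst 221/221 (tight); feedstock 292/292 (tight).
Dual feasibility on the basic columns requires 3·y_catalyst + 6·y_feedstock = 75, 5·y_catalyst + 4·y_feedstock = 71.
This yields shadow prices y_catalyst = 7, y_feedstock = 9.
Δz = y_feedstock·Δb = 9 × (-2) = -18, so new z* = 4175 − 18 = 4157.

4157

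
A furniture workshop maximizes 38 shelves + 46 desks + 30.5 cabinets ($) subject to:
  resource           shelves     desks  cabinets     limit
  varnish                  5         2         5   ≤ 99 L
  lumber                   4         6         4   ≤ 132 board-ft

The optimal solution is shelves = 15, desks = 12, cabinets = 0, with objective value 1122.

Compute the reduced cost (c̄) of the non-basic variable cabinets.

Both varnish and lumber are binding at x*.
Dual feasibility on the basic columns requires 5·y_varnish + 4·y_lumber = 38, 2·y_varnish + 6·y_lumber = 46.
Solving: y_varnish = 2, y_lumber = 7.
Reduced cost of cabinets: c₃ − yᵀa₃ = 30.5 − (2·5 + 7·4) = 30.5 − 38 = -7.5.

-7.5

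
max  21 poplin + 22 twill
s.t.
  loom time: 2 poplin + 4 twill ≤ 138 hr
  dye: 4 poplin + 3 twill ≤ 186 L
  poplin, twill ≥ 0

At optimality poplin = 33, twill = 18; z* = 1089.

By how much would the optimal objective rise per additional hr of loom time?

Both loom time and dye are binding at x*.
The binding rows give the dual system: 2·y_loom time + 4·y_dye = 21 and 4·y_loom time + 3·y_dye = 22.
This yields shadow prices y_loom time = 2.5, y_dye = 4.
Shadow price of loom time = 2.5.

2.5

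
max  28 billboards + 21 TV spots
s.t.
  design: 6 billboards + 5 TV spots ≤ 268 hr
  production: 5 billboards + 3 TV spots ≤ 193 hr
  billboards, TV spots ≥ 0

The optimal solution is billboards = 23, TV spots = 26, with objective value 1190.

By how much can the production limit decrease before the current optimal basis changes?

Binding constraints: design, production. The basis is B = [[6,5],[5,3]] with det -7.
Per unit decrease in production, x* moves by d = (-0.7143, 0.8571).
The basis stays optimal until billboards reaches 0; allowable decrease = 32.2 hr.

32.2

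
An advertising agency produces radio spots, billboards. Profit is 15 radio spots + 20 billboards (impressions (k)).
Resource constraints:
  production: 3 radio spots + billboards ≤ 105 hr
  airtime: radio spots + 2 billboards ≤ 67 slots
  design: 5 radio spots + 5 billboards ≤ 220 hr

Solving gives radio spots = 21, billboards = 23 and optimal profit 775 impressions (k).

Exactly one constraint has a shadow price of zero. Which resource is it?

production

production: 86/105 (slack 19)
airtime: 67/67 (binding)
design: 220/220 (binding)
By complementary slackness, a constraint with positive slack has shadow price 0 → production.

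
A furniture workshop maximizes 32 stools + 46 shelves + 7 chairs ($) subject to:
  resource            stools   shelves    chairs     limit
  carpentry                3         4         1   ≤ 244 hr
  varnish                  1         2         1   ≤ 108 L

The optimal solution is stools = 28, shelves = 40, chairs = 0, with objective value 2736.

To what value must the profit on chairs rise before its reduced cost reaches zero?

14

At the optimum: carpentry uses 244 of 244 (binding); varnish uses 108 of 108 (binding).
Dual feasibility on the basic columns requires 3·y_carpentry + 1·y_varnish = 32, 4·y_carpentry + 2·y_varnish = 46.
→ y_carpentry = 9 and y_varnish = 5.
chairs enters the basis when its profit ≥ yᵀa₃ = 9·1 + 5·1 = 14.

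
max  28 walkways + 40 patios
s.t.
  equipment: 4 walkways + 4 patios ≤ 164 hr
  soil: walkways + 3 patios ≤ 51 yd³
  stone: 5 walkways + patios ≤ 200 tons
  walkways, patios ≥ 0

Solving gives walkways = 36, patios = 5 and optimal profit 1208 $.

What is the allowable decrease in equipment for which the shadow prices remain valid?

96

Binding constraints: equipment, soil. The basis is B = [[4,4],[1,3]] with det 8.
Per unit decrease in equipment, x* moves by d = (-0.375, 0.125).
The basis stays optimal until walkways reaches 0; allowable decrease = 96 hr.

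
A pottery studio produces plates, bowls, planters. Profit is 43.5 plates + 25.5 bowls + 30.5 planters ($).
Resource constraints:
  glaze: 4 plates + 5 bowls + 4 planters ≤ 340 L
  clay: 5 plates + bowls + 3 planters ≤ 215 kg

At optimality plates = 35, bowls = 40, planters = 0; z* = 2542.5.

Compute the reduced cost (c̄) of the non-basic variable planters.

At the optimum: glaze uses 340 of 340 (binding); clay uses 215 of 215 (binding).
The binding rows give the dual system: 4·y_glaze + 5·y_clay = 43.5 and 5·y_glaze + 1·y_clay = 25.5.
Solving: y_glaze = 4, y_clay = 5.5.
Reduced cost of planters: c₃ − yᵀa₃ = 30.5 − (4·4 + 5.5·3) = 30.5 − 32.5 = -2.

-2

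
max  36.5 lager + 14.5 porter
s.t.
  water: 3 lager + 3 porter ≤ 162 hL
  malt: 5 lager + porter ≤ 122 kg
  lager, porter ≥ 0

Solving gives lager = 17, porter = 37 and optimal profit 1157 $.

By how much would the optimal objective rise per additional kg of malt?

5.5

Both water and malt are binding at x*.
The binding rows give the dual system: 3·y_water + 5·y_malt = 36.5 and 3·y_water + 1·y_malt = 14.5.
Solving: y_water = 3, y_malt = 5.5.
Shadow price of malt = 5.5.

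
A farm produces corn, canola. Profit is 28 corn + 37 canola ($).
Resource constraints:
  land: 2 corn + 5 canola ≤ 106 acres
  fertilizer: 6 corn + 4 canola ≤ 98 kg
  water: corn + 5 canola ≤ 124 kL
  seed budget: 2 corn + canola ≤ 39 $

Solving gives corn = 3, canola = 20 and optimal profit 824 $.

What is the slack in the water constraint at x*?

21

water used = 1·3 + 5·20 = 103; slack = 124 − 103 = 21.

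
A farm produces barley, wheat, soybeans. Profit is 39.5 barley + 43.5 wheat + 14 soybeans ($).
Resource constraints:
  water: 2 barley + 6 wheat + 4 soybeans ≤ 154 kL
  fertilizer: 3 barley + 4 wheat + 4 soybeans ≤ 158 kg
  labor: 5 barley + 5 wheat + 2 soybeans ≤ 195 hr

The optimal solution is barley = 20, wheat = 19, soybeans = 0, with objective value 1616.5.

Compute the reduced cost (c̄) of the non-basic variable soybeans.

-5

At the optimum: water uses 154 of 154 (binding); fertilizer uses 136 of 158 (slack = 22); labor uses 195 of 195 (binding).
Slack constraints have shadow price 0 (complementary slackness).
The binding rows give the dual system: 2·y_water + 5·y_labor = 39.5 and 6·y_water + 5·y_labor = 43.5.
→ y_water = 1 and y_labor = 7.5.
Reduced cost of soybeans: c₃ − yᵀa₃ = 14 − (1·4 + 7.5·2) = 14 − 19 = -5.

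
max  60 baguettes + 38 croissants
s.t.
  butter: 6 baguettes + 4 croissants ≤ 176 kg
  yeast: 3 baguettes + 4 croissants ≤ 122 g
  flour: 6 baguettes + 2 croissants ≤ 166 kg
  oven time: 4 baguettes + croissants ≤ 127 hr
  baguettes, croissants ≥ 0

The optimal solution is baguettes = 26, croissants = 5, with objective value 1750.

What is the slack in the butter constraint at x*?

0

butter used = 6·26 + 4·5 = 176; slack = 176 − 176 = 0.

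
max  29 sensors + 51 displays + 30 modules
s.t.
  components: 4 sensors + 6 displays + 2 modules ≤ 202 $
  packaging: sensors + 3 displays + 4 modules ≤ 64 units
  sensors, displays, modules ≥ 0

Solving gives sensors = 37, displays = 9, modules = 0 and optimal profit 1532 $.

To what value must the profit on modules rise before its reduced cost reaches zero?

At the optimum: components uses 202 of 202 (binding); packaging uses 64 of 64 (binding).
The binding rows give the dual system: 4·y_components + 1·y_packaging = 29 and 6·y_components + 3·y_packaging = 51.
This yields shadow prices y_components = 6, y_packaging = 5.
modules enters the basis when its profit ≥ yᵀa₃ = 6·2 + 5·4 = 32.

32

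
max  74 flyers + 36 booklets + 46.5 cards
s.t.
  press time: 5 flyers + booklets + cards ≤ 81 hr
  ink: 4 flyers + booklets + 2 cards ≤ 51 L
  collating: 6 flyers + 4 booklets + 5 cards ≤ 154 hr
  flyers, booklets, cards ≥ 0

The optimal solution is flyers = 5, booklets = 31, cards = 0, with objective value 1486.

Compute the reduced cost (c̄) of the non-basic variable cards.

-4.5

Binding: ink and collating. Non-binding: press time (25 unused).
By complementary slackness, y = 0 for the non-binding constraint.
The binding rows give the dual system: 4·y_ink + 6·y_collating = 74 and 1·y_ink + 4·y_collating = 36.
This yields shadow prices y_ink = 8, y_collating = 7.
Reduced cost of cards: c₃ − yᵀa₃ = 46.5 − (8·2 + 7·5) = 46.5 − 51 = -4.5.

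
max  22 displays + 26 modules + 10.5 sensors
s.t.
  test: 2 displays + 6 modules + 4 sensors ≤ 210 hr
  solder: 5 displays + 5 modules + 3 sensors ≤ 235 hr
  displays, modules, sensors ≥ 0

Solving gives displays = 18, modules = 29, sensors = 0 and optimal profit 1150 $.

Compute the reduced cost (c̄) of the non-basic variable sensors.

At the optimum: test uses 210 of 210 (binding); solder uses 235 of 235 (binding).
Dual feasibility on the basic columns requires 2·y_test + 5·y_solder = 22, 6·y_test + 5·y_solder = 26.
Solving: y_test = 1, y_solder = 4.
Reduced cost of sensors: c₃ − yᵀa₃ = 10.5 − (1·4 + 4·3) = 10.5 − 16 = -5.5.

-5.5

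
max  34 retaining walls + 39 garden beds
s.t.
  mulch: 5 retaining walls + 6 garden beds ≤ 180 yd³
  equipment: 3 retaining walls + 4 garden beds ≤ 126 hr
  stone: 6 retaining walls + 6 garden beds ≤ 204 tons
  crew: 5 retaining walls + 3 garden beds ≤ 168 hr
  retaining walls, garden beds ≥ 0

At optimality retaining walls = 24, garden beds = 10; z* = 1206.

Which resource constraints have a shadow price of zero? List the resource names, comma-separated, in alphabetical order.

crew, equipment

mulch: 180/180 (binding)
equipment: 112/126 (slack 14)
stone: 204/204 (binding)
crew: 150/168 (slack 18)
By complementary slackness, a constraint with positive slack has shadow price 0 → crew, equipment.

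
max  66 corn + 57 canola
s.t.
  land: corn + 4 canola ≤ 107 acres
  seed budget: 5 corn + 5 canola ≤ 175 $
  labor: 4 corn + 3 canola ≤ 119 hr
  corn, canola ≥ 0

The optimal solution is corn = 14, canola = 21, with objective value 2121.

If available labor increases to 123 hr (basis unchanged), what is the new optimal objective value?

2157

At the optimum: land uses 98 of 107 (slack = 9); seed budget uses 175 of 175 (binding); labor uses 119 of 119 (binding).
Since land is not tight, its dual is 0.
From A_Bᵀ y = c: 5·y_seed budget + 4·y_labor = 66; 5·y_seed budget + 3·y_labor = 57.
Solving: y_seed budget = 6, y_labor = 9.
Δz = y_labor·Δb = 9 × (4) = 36, so new z* = 2121 + 36 = 2157.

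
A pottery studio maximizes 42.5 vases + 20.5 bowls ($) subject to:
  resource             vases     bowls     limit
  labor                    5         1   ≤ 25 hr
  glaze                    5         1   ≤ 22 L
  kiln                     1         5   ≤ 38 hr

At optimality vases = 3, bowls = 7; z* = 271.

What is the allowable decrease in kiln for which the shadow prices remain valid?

Binding constraints: glaze, kiln. The basis is B = [[5,1],[1,5]] with det 24.
Per unit decrease in kiln, x* moves by d = (0.0417, -0.2083).
The basis stays optimal until bowls reaches 0; allowable decrease = 33.6 hr.

33.6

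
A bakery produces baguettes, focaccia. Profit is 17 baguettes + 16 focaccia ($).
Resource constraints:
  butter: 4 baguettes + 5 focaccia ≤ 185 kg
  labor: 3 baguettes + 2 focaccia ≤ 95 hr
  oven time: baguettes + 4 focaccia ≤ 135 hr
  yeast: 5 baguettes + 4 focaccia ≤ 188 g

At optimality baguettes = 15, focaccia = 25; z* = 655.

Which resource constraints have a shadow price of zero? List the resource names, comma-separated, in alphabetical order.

butter: 185/185 (binding)
labor: 95/95 (binding)
oven time: 115/135 (slack 20)
yeast: 175/188 (slack 13)
By complementary slackness, a constraint with positive slack has shadow price 0 → oven time, yeast.

oven time, yeast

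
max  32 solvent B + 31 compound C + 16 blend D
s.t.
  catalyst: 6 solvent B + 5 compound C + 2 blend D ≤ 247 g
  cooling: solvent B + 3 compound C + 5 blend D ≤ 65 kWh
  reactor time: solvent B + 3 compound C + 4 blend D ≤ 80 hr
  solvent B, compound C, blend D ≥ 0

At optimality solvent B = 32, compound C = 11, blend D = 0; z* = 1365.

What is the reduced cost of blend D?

At the optimum: catalyst uses 247 of 247 (binding); cooling uses 65 of 65 (binding); reactor time uses 65 of 80 (slack = 15).
Slack constraints have shadow price 0 (complementary slackness).
From A_Bᵀ y = c: 6·y_catalyst + 1·y_cooling = 32; 5·y_catalyst + 3·y_cooling = 31.
→ y_catalyst = 5 and y_cooling = 2.
Reduced cost of blend D: c₃ − yᵀa₃ = 16 − (5·2 + 2·5) = 16 − 20 = -4.

-4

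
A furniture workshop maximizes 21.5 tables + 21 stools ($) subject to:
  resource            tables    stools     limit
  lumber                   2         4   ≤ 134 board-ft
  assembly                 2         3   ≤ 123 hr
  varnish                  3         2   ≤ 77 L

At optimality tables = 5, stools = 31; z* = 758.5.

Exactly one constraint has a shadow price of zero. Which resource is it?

assembly

lumber: 134/134 (binding)
assembly: 103/123 (slack 20)
varnish: 77/77 (binding)
By complementary slackness, a constraint with positive slack has shadow price 0 → assembly.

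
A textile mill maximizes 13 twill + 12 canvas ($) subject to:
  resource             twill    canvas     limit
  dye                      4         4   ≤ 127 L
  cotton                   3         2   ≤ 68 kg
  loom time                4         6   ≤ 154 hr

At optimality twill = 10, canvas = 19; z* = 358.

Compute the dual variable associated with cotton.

Check each constraint at x*: dye 116/127 (slack 11); cotton 68/68 (tight); loom time 154/154 (tight).
Since dye is not tight, its dual is 0.
From A_Bᵀ y = c: 3·y_cotton + 4·y_loom time = 13; 2·y_cotton + 6·y_loom time = 12.
This yields shadow prices y_cotton = 3, y_loom time = 1.
Shadow price of cotton = 3.

3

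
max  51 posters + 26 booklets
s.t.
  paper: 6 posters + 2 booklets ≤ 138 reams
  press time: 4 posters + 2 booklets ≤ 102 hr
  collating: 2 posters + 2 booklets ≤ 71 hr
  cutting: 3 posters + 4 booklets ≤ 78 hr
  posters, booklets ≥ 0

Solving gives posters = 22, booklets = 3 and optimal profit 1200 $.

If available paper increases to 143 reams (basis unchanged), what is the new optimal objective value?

Binding: paper and cutting. Non-binding: press time (8 unused), collating (21 unused).
By complementary slackness, y = 0 for the non-binding constraints.
Dual feasibility on the basic columns requires 6·y_paper + 3·y_cutting = 51, 2·y_paper + 4·y_cutting = 26.
This yields shadow prices y_paper = 7, y_cutting = 3.
Δz = y_paper·Δb = 7 × (5) = 35, so new z* = 1200 + 35 = 1235.

1235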